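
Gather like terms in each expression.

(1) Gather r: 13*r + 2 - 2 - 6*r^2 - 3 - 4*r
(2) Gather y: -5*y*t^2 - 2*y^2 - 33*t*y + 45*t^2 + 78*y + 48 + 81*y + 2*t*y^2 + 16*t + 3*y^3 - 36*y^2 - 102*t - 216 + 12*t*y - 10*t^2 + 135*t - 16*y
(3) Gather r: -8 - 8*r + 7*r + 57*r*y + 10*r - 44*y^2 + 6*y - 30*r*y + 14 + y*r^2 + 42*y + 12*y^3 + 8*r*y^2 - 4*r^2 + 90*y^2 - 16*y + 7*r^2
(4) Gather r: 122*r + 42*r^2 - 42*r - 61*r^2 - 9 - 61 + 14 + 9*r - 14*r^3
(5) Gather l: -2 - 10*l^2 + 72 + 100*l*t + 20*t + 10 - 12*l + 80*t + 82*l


(1) = -6*r^2 + 9*r - 3
(2) = 35*t^2 + 49*t + 3*y^3 + y^2*(2*t - 38) + y*(-5*t^2 - 21*t + 143) - 168
(3) = r^2*(y + 3) + r*(8*y^2 + 27*y + 9) + 12*y^3 + 46*y^2 + 32*y + 6
(4) = -14*r^3 - 19*r^2 + 89*r - 56
(5) = -10*l^2 + l*(100*t + 70) + 100*t + 80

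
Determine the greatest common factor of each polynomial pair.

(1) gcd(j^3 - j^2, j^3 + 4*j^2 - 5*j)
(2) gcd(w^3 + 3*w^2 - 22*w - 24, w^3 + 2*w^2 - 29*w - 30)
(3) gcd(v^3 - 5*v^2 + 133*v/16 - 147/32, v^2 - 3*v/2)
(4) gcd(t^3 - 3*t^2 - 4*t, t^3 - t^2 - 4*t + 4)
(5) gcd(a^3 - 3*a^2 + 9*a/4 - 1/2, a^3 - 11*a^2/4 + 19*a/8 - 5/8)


(1) = gcd(j^2*(j - 1), j*(j - 1)*(j + 5)) = j^2 - j
(2) = w^2 + 7*w + 6
(3) = v - 3/2
(4) = gcd(t*(t - 4)*(t + 1), (t - 2)*(t - 1)*(t + 2)) = 1
(5) = gcd((a - 2)*(a - 1/2)^2, (a - 5/4)*(a - 1)*(a - 1/2)) = a - 1/2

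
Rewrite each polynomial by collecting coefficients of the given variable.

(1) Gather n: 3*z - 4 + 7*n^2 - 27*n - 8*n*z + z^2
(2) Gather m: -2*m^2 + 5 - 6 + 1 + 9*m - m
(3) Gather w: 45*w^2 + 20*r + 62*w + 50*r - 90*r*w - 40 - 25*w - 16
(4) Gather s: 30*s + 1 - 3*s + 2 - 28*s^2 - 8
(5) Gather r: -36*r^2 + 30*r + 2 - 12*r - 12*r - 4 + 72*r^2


(1) = 7*n^2 + n*(-8*z - 27) + z^2 + 3*z - 4
(2) = -2*m^2 + 8*m
(3) = 70*r + 45*w^2 + w*(37 - 90*r) - 56
(4) = -28*s^2 + 27*s - 5
(5) = 36*r^2 + 6*r - 2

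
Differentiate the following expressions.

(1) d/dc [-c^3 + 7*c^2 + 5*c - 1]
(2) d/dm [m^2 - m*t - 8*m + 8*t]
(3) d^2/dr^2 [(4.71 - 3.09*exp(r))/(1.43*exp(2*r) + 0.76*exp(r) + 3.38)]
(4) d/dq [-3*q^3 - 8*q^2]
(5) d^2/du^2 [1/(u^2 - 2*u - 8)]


(1) = -3*c^2 + 14*c + 5
(2) = 2*m - t - 8
(3) = (-6.318741*exp(4*r) + 41.884128*exp(3*r) + 104.96772*exp(2*r) - 80.403168*exp(r) - 47.400444)*exp(r)/(2.924207*exp(6*r) + 4.662372*exp(5*r) + 23.21319*exp(4*r) + 22.47928*exp(3*r) + 54.86754*exp(2*r) + 26.047632*exp(r) + 38.614472)
(4) = q*(-9*q - 16)
(5) = 2*(u^2 - 2*u - 4*(u - 1)^2 - 8)/(-u^2 + 2*u + 8)^3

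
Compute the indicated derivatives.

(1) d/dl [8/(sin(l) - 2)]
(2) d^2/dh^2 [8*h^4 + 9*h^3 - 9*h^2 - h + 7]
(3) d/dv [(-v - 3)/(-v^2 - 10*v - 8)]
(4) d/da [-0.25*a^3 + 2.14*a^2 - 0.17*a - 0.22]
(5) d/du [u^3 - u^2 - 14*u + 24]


(1) = -8*cos(l)/(sin(l) - 2)^2
(2) = 96*h^2 + 54*h - 18
(3) = (v^2 + 10*v - 2*(v + 3)*(v + 5) + 8)/(v^2 + 10*v + 8)^2
(4) = -0.75*a^2 + 4.28*a - 0.17
(5) = 3*u^2 - 2*u - 14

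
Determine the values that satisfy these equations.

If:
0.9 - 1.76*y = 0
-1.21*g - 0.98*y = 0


Then:
g = -0.41
y = 0.51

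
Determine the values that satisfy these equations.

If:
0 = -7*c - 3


Then:
c = -3/7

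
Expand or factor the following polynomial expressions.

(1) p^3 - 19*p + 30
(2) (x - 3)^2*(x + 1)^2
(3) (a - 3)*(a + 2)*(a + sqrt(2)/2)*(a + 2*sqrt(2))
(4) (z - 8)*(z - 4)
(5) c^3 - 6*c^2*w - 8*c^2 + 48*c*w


(1) = (p - 3)*(p - 2)*(p + 5)
(2) = x^4 - 4*x^3 - 2*x^2 + 12*x + 9
(3) = a^4 - a^3 + 5*sqrt(2)*a^3/2 - 4*a^2 - 5*sqrt(2)*a^2/2 - 15*sqrt(2)*a - 2*a - 12
(4) = z^2 - 12*z + 32
(5) = c*(c - 8)*(c - 6*w)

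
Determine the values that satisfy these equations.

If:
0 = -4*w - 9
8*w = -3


Then:
No Solution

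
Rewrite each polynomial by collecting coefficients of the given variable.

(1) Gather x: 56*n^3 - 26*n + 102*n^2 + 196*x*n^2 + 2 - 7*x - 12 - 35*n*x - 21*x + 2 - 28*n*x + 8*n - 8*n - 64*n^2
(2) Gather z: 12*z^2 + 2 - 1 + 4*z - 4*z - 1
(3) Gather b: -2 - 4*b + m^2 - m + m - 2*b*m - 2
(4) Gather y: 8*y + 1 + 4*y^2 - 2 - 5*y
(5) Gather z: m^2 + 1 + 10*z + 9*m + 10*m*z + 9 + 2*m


(1) = 56*n^3 + 38*n^2 - 26*n + x*(196*n^2 - 63*n - 28) - 8
(2) = 12*z^2
(3) = b*(-2*m - 4) + m^2 - 4
(4) = 4*y^2 + 3*y - 1
(5) = m^2 + 11*m + z*(10*m + 10) + 10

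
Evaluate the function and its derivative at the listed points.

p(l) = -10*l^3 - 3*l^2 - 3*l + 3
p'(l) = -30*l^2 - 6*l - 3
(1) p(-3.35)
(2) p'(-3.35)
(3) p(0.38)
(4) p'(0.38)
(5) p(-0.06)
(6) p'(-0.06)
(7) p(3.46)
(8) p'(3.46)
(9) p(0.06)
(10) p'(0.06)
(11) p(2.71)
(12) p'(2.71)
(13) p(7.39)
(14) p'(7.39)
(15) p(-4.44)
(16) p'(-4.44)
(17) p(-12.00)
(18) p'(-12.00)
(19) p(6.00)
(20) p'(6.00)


(1) = 355.34
(2) = -319.57
(3) = 0.88
(4) = -9.61
(5) = 3.17
(6) = -2.75
(7) = -457.51
(8) = -382.91
(9) = 2.81
(10) = -3.47
(11) = -226.19
(12) = -239.58
(13) = -4218.84
(14) = -1685.70
(15) = 832.46
(16) = -567.77
(17) = 16887.00
(18) = -4251.00
(19) = -2283.00
(20) = -1119.00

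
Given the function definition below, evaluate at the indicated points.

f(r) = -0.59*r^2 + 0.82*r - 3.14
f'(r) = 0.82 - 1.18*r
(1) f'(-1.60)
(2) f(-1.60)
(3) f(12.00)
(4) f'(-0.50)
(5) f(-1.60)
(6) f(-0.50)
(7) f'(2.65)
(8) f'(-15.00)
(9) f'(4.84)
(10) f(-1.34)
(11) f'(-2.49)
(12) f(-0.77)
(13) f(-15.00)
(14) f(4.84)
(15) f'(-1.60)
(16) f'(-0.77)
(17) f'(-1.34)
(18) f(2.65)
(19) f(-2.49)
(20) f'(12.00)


(1) = 2.71
(2) = -5.96
(3) = -78.26
(4) = 1.41
(5) = -5.96
(6) = -3.70
(7) = -2.31
(8) = 18.52
(9) = -4.89
(10) = -5.30
(11) = 3.76
(12) = -4.12
(13) = -148.19
(14) = -12.99
(15) = 2.71
(16) = 1.73
(17) = 2.40
(18) = -5.11
(19) = -8.84
(20) = -13.34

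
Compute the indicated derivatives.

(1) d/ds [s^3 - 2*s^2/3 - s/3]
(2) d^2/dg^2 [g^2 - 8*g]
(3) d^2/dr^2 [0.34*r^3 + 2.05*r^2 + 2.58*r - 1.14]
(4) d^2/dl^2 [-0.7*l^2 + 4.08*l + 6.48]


(1) = 3*s^2 - 4*s/3 - 1/3
(2) = 2
(3) = 2.04*r + 4.1
(4) = -1.40000000000000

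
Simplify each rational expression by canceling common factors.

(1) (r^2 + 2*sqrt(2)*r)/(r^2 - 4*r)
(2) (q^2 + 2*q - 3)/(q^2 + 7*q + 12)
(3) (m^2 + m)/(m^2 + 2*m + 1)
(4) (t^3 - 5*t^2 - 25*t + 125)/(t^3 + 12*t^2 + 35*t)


(1) = (r + 2*sqrt(2))/(r - 4)
(2) = (q - 1)/(q + 4)
(3) = m/(m + 1)
(4) = (t^2 - 10*t + 25)/(t^2 + 7*t)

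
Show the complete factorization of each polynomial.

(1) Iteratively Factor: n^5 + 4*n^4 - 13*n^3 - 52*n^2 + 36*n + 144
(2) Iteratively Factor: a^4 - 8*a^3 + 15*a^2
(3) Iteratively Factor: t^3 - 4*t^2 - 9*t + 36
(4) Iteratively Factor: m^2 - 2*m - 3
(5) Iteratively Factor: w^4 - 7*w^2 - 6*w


(1) = (n - 3)*(n^4 + 7*n^3 + 8*n^2 - 28*n - 48) = (n - 3)*(n + 3)*(n^3 + 4*n^2 - 4*n - 16) = (n - 3)*(n + 2)*(n + 3)*(n^2 + 2*n - 8) = (n - 3)*(n - 2)*(n + 2)*(n + 3)*(n + 4)
(2) = (a - 5)*(a^3 - 3*a^2) = (a - 5)*(a - 3)*(a^2) = a*(a - 5)*(a - 3)*(a)
(3) = (t - 4)*(t^2 - 9) = (t - 4)*(t - 3)*(t + 3)
(4) = (m - 3)*(m + 1)
(5) = (w + 2)*(w^3 - 2*w^2 - 3*w) = w*(w + 2)*(w^2 - 2*w - 3) = w*(w + 1)*(w + 2)*(w - 3)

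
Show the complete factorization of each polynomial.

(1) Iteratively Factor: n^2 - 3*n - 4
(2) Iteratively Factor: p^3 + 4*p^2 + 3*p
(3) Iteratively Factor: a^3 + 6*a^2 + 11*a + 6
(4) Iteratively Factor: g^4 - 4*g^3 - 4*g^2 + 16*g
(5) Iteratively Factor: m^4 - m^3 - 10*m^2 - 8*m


(1) = (n - 4)*(n + 1)
(2) = (p + 1)*(p^2 + 3*p) = p*(p + 1)*(p + 3)
(3) = (a + 2)*(a^2 + 4*a + 3) = (a + 2)*(a + 3)*(a + 1)
(4) = (g - 4)*(g^3 - 4*g) = (g - 4)*(g + 2)*(g^2 - 2*g) = (g - 4)*(g - 2)*(g + 2)*(g)
(5) = (m + 1)*(m^3 - 2*m^2 - 8*m) = (m + 1)*(m + 2)*(m^2 - 4*m) = (m - 4)*(m + 1)*(m + 2)*(m)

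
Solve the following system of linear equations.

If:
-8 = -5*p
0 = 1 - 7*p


Then:
No Solution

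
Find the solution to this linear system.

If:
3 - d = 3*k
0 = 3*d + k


Then:
d = -3/8
k = 9/8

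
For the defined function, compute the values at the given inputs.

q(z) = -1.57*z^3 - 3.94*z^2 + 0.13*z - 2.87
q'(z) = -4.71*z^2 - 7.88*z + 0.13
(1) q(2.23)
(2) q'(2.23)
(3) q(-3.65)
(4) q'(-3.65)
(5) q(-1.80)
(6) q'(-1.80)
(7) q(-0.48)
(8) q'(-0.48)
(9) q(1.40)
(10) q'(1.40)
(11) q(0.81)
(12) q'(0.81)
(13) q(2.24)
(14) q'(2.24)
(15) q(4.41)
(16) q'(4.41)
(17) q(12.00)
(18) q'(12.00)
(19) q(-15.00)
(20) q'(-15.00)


(1) = -39.58
(2) = -40.86
(3) = 20.51
(4) = -33.86
(5) = -6.71
(6) = -0.95
(7) = -3.67
(8) = 2.83
(9) = -14.72
(10) = -20.13
(11) = -6.18
(12) = -9.34
(13) = -39.99
(14) = -41.15
(15) = -213.58
(16) = -126.22
(17) = -3281.63
(18) = -772.67
(19) = 4407.43
(20) = -941.42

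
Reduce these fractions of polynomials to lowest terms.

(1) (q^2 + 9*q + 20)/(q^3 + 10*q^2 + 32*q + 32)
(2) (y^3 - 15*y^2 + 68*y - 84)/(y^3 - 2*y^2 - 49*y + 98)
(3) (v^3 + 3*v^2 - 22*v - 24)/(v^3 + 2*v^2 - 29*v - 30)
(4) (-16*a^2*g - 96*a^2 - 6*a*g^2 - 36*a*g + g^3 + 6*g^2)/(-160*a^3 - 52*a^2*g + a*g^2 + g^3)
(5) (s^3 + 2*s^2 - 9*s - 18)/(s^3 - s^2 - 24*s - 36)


(1) = (q + 5)/(q^2 + 6*q + 8)
(2) = (y - 6)/(y + 7)
(3) = (v - 4)/(v - 5)
(4) = (2*a*g + 12*a + g^2 + 6*g)/(20*a^2 + 9*a*g + g^2)
(5) = (s - 3)/(s - 6)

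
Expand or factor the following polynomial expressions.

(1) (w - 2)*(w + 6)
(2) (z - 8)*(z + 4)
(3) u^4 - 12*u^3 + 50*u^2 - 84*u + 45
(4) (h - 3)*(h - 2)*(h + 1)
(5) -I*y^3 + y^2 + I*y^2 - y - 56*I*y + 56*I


(1) = w^2 + 4*w - 12
(2) = z^2 - 4*z - 32
(3) = (u - 5)*(u - 3)^2*(u - 1)
(4) = h^3 - 4*h^2 + h + 6
(5) = (y - 7*I)*(y + 8*I)*(-I*y + I)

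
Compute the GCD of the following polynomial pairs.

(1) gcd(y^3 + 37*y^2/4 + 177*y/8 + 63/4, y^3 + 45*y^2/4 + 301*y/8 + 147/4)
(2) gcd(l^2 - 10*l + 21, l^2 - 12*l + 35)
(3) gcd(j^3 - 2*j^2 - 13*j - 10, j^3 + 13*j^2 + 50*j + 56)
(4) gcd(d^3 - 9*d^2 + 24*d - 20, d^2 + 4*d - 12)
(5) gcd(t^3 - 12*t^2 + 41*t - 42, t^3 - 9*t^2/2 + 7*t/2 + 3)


(1) = y^2 + 31*y/4 + 21/2
(2) = l - 7
(3) = j + 2
(4) = d - 2
(5) = t^2 - 5*t + 6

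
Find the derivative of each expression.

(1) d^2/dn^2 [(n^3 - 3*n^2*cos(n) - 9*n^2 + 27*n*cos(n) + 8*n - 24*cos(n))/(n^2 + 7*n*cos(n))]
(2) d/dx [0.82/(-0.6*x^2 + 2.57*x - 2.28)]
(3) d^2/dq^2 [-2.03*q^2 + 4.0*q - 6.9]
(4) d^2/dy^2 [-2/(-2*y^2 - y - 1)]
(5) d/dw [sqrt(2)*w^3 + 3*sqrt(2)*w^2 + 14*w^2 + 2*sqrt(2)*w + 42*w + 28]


(1) = 2*(5*n^6*cos(n) - 45*n^5*cos(n) - 35*n^5*cos(2*n)/2 + 105*n^5/2 + 90*n^4*sin(n) + 70*n^4*sin(2*n) + 40*n^4*cos(n) + 315*n^4*cos(2*n)/2 - 945*n^4/2 - 160*n^3*sin(n) - 315*n^3*sin(2*n) + 90*n^3*cos(n) - 105*n^3*cos(2*n) + 463*n^3 - 72*n^2*cos(n) - 252*n*cos(2*n) - 252*n - 882*cos(n) - 294*cos(3*n))/(n^3*(n + 7*cos(n))^3)
(2) = (0.984*x - 2.1074)/(0.6*x^2 - 2.57*x + 2.28)^2
(3) = -4.06000000000000
(4) = 4*(-4*y^2 - 2*y + (4*y + 1)^2 - 2)/(2*y^2 + y + 1)^3
(5) = 3*sqrt(2)*w^2 + 6*sqrt(2)*w + 28*w + 2*sqrt(2) + 42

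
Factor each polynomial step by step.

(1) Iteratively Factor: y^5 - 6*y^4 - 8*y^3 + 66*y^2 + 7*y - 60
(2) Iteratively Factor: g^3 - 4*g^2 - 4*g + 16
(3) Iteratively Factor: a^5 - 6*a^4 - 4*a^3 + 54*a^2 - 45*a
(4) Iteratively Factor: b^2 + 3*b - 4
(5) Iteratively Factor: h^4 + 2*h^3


(1) = (y - 4)*(y^4 - 2*y^3 - 16*y^2 + 2*y + 15) = (y - 4)*(y - 1)*(y^3 - y^2 - 17*y - 15) = (y - 5)*(y - 4)*(y - 1)*(y^2 + 4*y + 3) = (y - 5)*(y - 4)*(y - 1)*(y + 1)*(y + 3)
(2) = (g - 2)*(g^2 - 2*g - 8) = (g - 4)*(g - 2)*(g + 2)
(3) = (a)*(a^4 - 6*a^3 - 4*a^2 + 54*a - 45) = a*(a - 3)*(a^3 - 3*a^2 - 13*a + 15) = a*(a - 5)*(a - 3)*(a^2 + 2*a - 3) = a*(a - 5)*(a - 3)*(a - 1)*(a + 3)
(4) = (b - 1)*(b + 4)
(5) = (h + 2)*(h^3) = h*(h + 2)*(h^2) = h^2*(h + 2)*(h)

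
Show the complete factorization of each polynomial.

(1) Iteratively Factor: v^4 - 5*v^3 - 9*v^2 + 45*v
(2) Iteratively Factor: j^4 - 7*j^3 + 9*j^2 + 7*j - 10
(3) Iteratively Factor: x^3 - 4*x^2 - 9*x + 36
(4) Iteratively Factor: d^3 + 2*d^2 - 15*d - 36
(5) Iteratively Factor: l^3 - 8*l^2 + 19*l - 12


(1) = (v - 5)*(v^3 - 9*v) = (v - 5)*(v - 3)*(v^2 + 3*v) = (v - 5)*(v - 3)*(v + 3)*(v)
(2) = (j - 2)*(j^3 - 5*j^2 - j + 5) = (j - 2)*(j + 1)*(j^2 - 6*j + 5) = (j - 5)*(j - 2)*(j + 1)*(j - 1)
(3) = (x - 3)*(x^2 - x - 12) = (x - 4)*(x - 3)*(x + 3)
(4) = (d - 4)*(d^2 + 6*d + 9) = (d - 4)*(d + 3)*(d + 3)
(5) = (l - 4)*(l^2 - 4*l + 3) = (l - 4)*(l - 3)*(l - 1)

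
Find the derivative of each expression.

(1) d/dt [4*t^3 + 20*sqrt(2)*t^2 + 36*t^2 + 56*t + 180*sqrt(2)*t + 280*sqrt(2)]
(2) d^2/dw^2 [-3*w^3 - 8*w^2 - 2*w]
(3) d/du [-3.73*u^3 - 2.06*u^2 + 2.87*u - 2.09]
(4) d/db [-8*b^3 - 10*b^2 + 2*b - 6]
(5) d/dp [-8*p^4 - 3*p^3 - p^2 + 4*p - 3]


(1) = 12*t^2 + 40*sqrt(2)*t + 72*t + 56 + 180*sqrt(2)
(2) = -18*w - 16
(3) = -11.19*u^2 - 4.12*u + 2.87
(4) = -24*b^2 - 20*b + 2
(5) = -32*p^3 - 9*p^2 - 2*p + 4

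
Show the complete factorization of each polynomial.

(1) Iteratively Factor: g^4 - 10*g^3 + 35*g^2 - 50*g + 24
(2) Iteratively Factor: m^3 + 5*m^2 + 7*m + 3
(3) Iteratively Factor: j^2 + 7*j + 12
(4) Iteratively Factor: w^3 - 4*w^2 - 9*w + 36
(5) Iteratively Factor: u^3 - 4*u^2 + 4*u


(1) = (g - 3)*(g^3 - 7*g^2 + 14*g - 8) = (g - 3)*(g - 1)*(g^2 - 6*g + 8) = (g - 3)*(g - 2)*(g - 1)*(g - 4)
(2) = (m + 1)*(m^2 + 4*m + 3) = (m + 1)*(m + 3)*(m + 1)
(3) = (j + 3)*(j + 4)
(4) = (w - 3)*(w^2 - w - 12) = (w - 3)*(w + 3)*(w - 4)
(5) = (u - 2)*(u^2 - 2*u) = (u - 2)^2*(u)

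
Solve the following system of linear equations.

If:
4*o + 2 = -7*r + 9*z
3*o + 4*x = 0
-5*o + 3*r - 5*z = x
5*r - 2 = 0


Then:
o = -264/1165
r = 2/5
x = 198/1165
z = 504/1165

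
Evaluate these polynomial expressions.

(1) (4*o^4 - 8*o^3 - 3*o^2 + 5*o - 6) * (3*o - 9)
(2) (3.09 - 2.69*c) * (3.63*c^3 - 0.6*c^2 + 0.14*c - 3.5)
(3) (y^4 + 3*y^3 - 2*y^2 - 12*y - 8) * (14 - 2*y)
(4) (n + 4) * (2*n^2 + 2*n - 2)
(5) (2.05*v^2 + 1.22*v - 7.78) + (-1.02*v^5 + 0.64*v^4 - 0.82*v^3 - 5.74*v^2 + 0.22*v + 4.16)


(1) = 12*o^5 - 60*o^4 + 63*o^3 + 42*o^2 - 63*o + 54
(2) = -9.7647*c^4 + 12.8307*c^3 - 2.2306*c^2 + 9.8476*c - 10.815
(3) = -2*y^5 + 8*y^4 + 46*y^3 - 4*y^2 - 152*y - 112
(4) = 2*n^3 + 10*n^2 + 6*n - 8
(5) = -1.02*v^5 + 0.64*v^4 - 0.82*v^3 - 3.69*v^2 + 1.44*v - 3.62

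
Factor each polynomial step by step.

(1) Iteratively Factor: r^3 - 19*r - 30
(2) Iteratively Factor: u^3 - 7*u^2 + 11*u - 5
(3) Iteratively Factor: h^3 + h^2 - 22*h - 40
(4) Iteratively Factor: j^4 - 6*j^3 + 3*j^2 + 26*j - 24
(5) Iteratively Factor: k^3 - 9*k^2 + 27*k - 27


(1) = (r - 5)*(r^2 + 5*r + 6) = (r - 5)*(r + 2)*(r + 3)
(2) = (u - 5)*(u^2 - 2*u + 1) = (u - 5)*(u - 1)*(u - 1)
(3) = (h + 2)*(h^2 - h - 20) = (h - 5)*(h + 2)*(h + 4)
(4) = (j + 2)*(j^3 - 8*j^2 + 19*j - 12) = (j - 1)*(j + 2)*(j^2 - 7*j + 12) = (j - 4)*(j - 1)*(j + 2)*(j - 3)
(5) = (k - 3)*(k^2 - 6*k + 9) = (k - 3)^2*(k - 3)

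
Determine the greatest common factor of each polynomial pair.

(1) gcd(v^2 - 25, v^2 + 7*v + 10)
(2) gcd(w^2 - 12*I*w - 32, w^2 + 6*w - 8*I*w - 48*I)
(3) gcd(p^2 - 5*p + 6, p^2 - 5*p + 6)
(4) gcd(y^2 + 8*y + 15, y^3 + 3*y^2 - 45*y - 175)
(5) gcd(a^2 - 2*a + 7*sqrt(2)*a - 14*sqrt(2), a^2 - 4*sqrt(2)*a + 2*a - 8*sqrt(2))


(1) = v + 5
(2) = gcd((w - 8*I)*(w - 4*I), (w + 6)*(w - 8*I)) = w - 8*I
(3) = gcd((p - 3)*(p - 2), (p - 3)*(p - 2)) = p^2 - 5*p + 6
(4) = gcd((y + 3)*(y + 5), (y - 7)*(y + 5)^2) = y + 5
(5) = 1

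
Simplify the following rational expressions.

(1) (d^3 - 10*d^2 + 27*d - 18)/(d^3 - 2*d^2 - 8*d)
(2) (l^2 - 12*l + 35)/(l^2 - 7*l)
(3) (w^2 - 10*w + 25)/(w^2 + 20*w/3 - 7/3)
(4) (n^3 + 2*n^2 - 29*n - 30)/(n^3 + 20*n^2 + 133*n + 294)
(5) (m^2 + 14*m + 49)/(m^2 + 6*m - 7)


(1) = (d^3 - 10*d^2 + 27*d - 18)/(d^3 - 2*d^2 - 8*d)
(2) = (l - 5)/l
(3) = (3*w^2 - 30*w + 75)/(3*w^2 + 20*w - 7)
(4) = (n^2 - 4*n - 5)/(n^2 + 14*n + 49)
(5) = (m + 7)/(m - 1)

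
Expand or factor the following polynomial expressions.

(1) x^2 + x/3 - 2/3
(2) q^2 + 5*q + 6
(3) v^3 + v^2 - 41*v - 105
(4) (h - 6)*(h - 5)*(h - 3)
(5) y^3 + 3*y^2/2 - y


(1) = (x - 2/3)*(x + 1)
(2) = (q + 2)*(q + 3)
(3) = (v - 7)*(v + 3)*(v + 5)
(4) = h^3 - 14*h^2 + 63*h - 90
(5) = y*(y - 1/2)*(y + 2)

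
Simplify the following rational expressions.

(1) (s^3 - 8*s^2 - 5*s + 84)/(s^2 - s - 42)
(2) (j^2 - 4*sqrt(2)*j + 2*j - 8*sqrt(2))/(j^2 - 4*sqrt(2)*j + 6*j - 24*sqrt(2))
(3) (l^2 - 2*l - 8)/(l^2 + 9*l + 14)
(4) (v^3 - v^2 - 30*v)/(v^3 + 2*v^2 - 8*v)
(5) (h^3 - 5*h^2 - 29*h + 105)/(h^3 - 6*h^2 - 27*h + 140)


(1) = (s^2 - s - 12)/(s + 6)
(2) = (j + 2)/(j + 6)
(3) = (l - 4)/(l + 7)
(4) = (v^2 - v - 30)/(v^2 + 2*v - 8)
(5) = (h - 3)/(h - 4)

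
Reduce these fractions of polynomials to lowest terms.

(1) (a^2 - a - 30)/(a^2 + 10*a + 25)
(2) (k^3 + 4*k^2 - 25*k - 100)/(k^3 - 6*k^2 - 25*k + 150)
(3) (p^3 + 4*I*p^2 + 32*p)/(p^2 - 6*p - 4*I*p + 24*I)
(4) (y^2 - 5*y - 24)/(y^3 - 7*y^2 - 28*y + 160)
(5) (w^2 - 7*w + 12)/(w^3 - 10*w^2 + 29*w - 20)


(1) = (a - 6)/(a + 5)
(2) = (k + 4)/(k - 6)
(3) = (p^2 + 8*I*p)/(p - 6)
(4) = (y + 3)/(y^2 + y - 20)
(5) = (w - 3)/(w^2 - 6*w + 5)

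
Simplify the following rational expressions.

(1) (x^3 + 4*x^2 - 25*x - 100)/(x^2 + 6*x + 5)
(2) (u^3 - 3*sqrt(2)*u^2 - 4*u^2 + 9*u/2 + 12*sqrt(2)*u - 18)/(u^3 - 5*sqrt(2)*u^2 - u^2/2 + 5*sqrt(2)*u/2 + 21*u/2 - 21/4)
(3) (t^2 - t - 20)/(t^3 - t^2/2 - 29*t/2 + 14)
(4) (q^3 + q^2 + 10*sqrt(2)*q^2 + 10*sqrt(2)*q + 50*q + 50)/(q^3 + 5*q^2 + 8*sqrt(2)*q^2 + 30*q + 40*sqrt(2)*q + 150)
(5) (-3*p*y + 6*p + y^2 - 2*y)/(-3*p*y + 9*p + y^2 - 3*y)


(1) = (x^2 - x - 20)/(x + 1)
(2) = (8*u^2 + u*(-32 - 12*sqrt(2)) + 48*sqrt(2))/(8*u^2 + u*(-28*sqrt(2) - 4) + 14*sqrt(2))
(3) = (2*t - 10)/(2*t^2 - 9*t + 7)
(4) = (q^2 + q*(1 + 5*sqrt(2)) + 5*sqrt(2))/(q^2 + q*(3*sqrt(2) + 5) + 15*sqrt(2))
(5) = (y - 2)/(y - 3)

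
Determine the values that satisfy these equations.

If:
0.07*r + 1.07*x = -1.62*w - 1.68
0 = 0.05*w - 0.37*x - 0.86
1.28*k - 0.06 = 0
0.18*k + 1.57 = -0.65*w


Then:
k = 0.05
r = 72.74
w = -2.43
x = -2.65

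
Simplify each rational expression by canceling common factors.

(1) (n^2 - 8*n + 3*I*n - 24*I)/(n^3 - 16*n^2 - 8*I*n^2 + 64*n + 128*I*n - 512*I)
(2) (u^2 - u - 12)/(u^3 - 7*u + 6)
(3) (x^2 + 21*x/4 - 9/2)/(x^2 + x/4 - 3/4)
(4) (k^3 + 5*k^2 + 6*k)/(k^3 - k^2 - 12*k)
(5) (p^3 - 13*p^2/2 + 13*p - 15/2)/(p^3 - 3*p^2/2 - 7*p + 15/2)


(1) = (n + 3*I)/(n^2 + n*(-8 - 8*I) + 64*I)
(2) = (u - 4)/(u^2 - 3*u + 2)
(3) = (x + 6)/(x + 1)
(4) = (k + 2)/(k - 4)
(5) = (2*p - 5)/(2*p + 5)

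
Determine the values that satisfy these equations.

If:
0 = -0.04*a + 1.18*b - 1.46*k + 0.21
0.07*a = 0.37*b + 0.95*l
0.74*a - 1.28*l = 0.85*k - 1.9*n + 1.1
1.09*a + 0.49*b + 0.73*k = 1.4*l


Then:
a = 1.54923855454997 - 2.43251809924851*n
b = 1.44706468533663*n - 0.986221251524706
k = 1.2361897621008*n - 0.69569220478161
l = 0.498261644086988 - 0.742831790023103*n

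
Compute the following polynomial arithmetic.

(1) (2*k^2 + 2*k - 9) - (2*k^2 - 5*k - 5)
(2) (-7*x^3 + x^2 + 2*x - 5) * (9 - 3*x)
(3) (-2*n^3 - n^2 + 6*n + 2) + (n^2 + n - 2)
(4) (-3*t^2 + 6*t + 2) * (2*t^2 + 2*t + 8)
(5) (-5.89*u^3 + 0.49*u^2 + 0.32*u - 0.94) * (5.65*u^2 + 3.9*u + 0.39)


(1) = 7*k - 4
(2) = 21*x^4 - 66*x^3 + 3*x^2 + 33*x - 45
(3) = -2*n^3 + 7*n
(4) = -6*t^4 + 6*t^3 - 8*t^2 + 52*t + 16
(5) = -33.2785*u^5 - 20.2025*u^4 + 1.4219*u^3 - 3.8719*u^2 - 3.5412*u - 0.3666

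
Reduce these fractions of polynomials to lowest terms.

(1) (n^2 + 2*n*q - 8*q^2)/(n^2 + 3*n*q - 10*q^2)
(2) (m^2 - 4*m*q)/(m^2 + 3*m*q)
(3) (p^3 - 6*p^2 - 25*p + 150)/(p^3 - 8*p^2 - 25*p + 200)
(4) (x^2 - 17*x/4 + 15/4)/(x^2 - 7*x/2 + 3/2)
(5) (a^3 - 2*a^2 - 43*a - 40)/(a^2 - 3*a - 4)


(1) = (n + 4*q)/(n + 5*q)
(2) = (m - 4*q)/(m + 3*q)
(3) = (p - 6)/(p - 8)
(4) = (4*x - 5)/(4*x - 2)
(5) = (a^2 - 3*a - 40)/(a - 4)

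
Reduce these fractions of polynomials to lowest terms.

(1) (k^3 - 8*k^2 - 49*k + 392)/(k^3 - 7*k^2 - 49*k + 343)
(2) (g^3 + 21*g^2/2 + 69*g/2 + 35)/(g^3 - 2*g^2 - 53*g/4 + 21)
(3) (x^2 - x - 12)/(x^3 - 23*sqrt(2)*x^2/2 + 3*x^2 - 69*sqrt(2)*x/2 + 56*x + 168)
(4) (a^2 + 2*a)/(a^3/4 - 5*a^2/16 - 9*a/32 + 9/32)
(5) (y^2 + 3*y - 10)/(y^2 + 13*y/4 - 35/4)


(1) = (k - 8)/(k - 7)
(2) = (2*g^2 + 14*g + 20)/(2*g^2 - 11*g + 12)
(3) = (2*x - 8)/(2*x^2 - 23*sqrt(2)*x + 112)
(4) = (32*a^2 + 64*a)/(8*a^3 - 10*a^2 - 9*a + 9)
(5) = (4*y - 8)/(4*y - 7)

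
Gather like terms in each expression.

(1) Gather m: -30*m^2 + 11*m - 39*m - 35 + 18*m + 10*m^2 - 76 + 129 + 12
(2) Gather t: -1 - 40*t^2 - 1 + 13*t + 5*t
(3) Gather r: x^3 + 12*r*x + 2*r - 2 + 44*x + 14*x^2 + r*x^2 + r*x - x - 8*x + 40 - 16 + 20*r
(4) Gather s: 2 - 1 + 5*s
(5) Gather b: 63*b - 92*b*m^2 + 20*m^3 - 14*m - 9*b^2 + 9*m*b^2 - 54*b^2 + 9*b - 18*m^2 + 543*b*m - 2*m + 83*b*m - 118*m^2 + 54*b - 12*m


(1) = -20*m^2 - 10*m + 30
(2) = -40*t^2 + 18*t - 2
(3) = r*(x^2 + 13*x + 22) + x^3 + 14*x^2 + 35*x + 22
(4) = 5*s + 1
(5) = b^2*(9*m - 63) + b*(-92*m^2 + 626*m + 126) + 20*m^3 - 136*m^2 - 28*m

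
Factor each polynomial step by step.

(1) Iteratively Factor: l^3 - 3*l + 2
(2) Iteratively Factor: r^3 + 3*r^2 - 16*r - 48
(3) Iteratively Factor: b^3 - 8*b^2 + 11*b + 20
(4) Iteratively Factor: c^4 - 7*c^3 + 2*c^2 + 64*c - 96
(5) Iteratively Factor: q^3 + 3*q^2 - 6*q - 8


(1) = (l + 2)*(l^2 - 2*l + 1) = (l - 1)*(l + 2)*(l - 1)
(2) = (r - 4)*(r^2 + 7*r + 12) = (r - 4)*(r + 3)*(r + 4)
(3) = (b + 1)*(b^2 - 9*b + 20) = (b - 5)*(b + 1)*(b - 4)
(4) = (c - 4)*(c^3 - 3*c^2 - 10*c + 24) = (c - 4)^2*(c^2 + c - 6) = (c - 4)^2*(c - 2)*(c + 3)
(5) = (q + 4)*(q^2 - q - 2) = (q + 1)*(q + 4)*(q - 2)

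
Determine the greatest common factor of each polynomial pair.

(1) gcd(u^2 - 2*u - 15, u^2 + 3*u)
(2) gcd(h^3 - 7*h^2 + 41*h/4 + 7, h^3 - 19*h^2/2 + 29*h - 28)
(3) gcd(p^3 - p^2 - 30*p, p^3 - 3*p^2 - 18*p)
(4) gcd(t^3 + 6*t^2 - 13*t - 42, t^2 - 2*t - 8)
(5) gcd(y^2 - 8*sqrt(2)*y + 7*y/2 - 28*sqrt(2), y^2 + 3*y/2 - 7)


(1) = u + 3
(2) = gcd((h - 4)*(h - 7/2)*(h + 1/2), (h - 4)*(h - 7/2)*(h - 2)) = h^2 - 15*h/2 + 14
(3) = gcd(p*(p - 6)*(p + 5), p*(p - 6)*(p + 3)) = p^2 - 6*p
(4) = gcd((t - 3)*(t + 2)*(t + 7), (t - 4)*(t + 2)) = t + 2
(5) = y + 7/2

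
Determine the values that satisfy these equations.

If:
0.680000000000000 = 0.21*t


Then:
t = 3.24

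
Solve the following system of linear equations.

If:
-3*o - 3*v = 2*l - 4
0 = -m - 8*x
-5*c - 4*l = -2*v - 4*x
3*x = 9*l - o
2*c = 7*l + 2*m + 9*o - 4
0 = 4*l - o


Then:
c = 8/45
l = 4/15
m = -32/9
o = 16/15
v = 4/45
x = 4/9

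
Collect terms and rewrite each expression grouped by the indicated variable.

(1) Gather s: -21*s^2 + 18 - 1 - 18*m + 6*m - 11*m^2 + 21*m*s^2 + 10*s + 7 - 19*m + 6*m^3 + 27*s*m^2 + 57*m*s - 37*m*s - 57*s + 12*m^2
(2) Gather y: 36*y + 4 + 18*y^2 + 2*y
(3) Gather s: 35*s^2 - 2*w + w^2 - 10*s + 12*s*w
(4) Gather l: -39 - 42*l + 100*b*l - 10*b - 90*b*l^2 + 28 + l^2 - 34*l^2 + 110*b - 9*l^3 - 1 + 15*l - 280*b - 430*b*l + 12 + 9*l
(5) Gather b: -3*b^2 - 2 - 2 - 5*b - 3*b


(1) = 6*m^3 + m^2 - 31*m + s^2*(21*m - 21) + s*(27*m^2 + 20*m - 47) + 24
(2) = 18*y^2 + 38*y + 4
(3) = 35*s^2 + s*(12*w - 10) + w^2 - 2*w
(4) = -180*b - 9*l^3 + l^2*(-90*b - 33) + l*(-330*b - 18)
(5) = -3*b^2 - 8*b - 4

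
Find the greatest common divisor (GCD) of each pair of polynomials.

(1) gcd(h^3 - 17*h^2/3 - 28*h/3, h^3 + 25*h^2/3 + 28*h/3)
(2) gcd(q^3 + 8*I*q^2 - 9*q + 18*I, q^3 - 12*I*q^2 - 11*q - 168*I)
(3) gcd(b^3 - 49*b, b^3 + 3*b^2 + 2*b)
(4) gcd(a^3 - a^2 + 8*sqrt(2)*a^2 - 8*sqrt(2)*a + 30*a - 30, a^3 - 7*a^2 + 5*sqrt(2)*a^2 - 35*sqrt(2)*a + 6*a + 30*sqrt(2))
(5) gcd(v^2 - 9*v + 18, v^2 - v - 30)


(1) = gcd(h*(h - 7)*(h + 4/3), h*(h + 4/3)*(h + 7)) = h^2 + 4*h/3
(2) = q + 3*I
(3) = b
(4) = gcd((a - 1)*(a + 3*sqrt(2))*(a + 5*sqrt(2)), (a - 6)*(a - 1)*(a + 5*sqrt(2))) = a^2 + a*(-1 + 5*sqrt(2)) - 5*sqrt(2)
(5) = v - 6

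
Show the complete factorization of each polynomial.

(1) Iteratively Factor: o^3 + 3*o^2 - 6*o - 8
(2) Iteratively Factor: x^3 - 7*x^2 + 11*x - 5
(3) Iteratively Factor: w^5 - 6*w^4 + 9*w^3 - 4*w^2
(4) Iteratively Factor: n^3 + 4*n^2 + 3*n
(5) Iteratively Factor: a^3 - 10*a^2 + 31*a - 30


(1) = (o + 4)*(o^2 - o - 2) = (o + 1)*(o + 4)*(o - 2)
(2) = (x - 1)*(x^2 - 6*x + 5) = (x - 5)*(x - 1)*(x - 1)
(3) = (w - 1)*(w^4 - 5*w^3 + 4*w^2) = w*(w - 1)*(w^3 - 5*w^2 + 4*w) = w*(w - 1)^2*(w^2 - 4*w) = w^2*(w - 1)^2*(w - 4)
(4) = (n)*(n^2 + 4*n + 3) = n*(n + 3)*(n + 1)
(5) = (a - 3)*(a^2 - 7*a + 10) = (a - 3)*(a - 2)*(a - 5)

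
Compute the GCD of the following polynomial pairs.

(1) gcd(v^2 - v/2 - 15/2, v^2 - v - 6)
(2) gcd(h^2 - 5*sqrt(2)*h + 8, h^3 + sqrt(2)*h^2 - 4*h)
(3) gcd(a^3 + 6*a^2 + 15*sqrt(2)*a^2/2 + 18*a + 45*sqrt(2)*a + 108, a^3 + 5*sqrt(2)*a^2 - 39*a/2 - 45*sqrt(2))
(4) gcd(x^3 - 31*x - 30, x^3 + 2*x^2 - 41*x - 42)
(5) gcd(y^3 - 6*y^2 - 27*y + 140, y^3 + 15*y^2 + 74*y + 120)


(1) = gcd((v - 3)*(v + 5/2), (v - 3)*(v + 2)) = v - 3
(2) = gcd((h - 4*sqrt(2))*(h - sqrt(2)), h*(h - sqrt(2))*(h + 2*sqrt(2))) = h - sqrt(2)
(3) = gcd((a + 6)*(a + 3*sqrt(2)/2)*(a + 6*sqrt(2)), (a - 5*sqrt(2)/2)*(a + 3*sqrt(2)/2)*(a + 6*sqrt(2))) = a^2 + 15*sqrt(2)*a/2 + 18
(4) = x^2 - 5*x - 6
(5) = gcd((y - 7)*(y - 4)*(y + 5), (y + 4)*(y + 5)*(y + 6)) = y + 5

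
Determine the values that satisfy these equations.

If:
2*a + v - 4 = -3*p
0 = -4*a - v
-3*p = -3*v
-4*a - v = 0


Then:
a = -2/7
p = 8/7
v = 8/7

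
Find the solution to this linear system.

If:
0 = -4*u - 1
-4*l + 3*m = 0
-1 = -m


Then:
l = 3/4
m = 1
u = -1/4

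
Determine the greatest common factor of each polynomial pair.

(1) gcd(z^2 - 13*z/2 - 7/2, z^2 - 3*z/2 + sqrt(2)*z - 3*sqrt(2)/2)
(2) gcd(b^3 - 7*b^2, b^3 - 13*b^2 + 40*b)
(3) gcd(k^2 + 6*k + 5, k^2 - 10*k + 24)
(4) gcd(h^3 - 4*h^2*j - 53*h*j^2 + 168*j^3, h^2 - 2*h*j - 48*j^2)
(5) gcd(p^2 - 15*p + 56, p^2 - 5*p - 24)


(1) = gcd((z - 7)*(z + 1/2), (z - 3/2)*(z + sqrt(2))) = 1
(2) = gcd(b^2*(b - 7), b*(b - 8)*(b - 5)) = b
(3) = 1
(4) = h - 8*j
(5) = gcd((p - 8)*(p - 7), (p - 8)*(p + 3)) = p - 8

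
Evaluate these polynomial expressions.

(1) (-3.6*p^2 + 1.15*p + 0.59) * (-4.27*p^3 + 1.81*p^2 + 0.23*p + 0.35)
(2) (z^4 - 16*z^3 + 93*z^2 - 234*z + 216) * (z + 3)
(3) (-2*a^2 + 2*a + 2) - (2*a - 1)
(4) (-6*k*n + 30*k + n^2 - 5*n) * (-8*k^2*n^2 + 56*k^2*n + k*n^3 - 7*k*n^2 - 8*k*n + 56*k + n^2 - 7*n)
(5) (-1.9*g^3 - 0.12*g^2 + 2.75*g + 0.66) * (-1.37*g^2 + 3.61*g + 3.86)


(1) = 15.372*p^5 - 11.4265*p^4 - 1.2658*p^3 + 0.0724*p^2 + 0.5382*p + 0.2065
(2) = z^5 - 13*z^4 + 45*z^3 + 45*z^2 - 486*z + 648
(3) = 3 - 2*a^2
(4) = 48*k^3*n^3 - 576*k^3*n^2 + 1680*k^3*n - 14*k^2*n^4 + 168*k^2*n^3 - 442*k^2*n^2 - 576*k^2*n + 1680*k^2 + k*n^5 - 12*k*n^4 + 21*k*n^3 + 168*k*n^2 - 490*k*n + n^4 - 12*n^3 + 35*n^2
(5) = 2.603*g^5 - 6.6946*g^4 - 11.5347*g^3 + 8.5601*g^2 + 12.9976*g + 2.5476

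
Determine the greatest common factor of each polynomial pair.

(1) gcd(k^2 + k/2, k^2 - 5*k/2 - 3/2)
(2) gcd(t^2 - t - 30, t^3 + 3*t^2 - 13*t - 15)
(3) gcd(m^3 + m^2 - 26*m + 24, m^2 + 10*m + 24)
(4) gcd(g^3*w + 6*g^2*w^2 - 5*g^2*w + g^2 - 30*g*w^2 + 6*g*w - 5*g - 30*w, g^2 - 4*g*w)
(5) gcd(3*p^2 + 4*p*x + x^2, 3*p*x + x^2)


(1) = gcd(k*(k + 1/2), (k - 3)*(k + 1/2)) = k + 1/2
(2) = gcd((t - 6)*(t + 5), (t - 3)*(t + 1)*(t + 5)) = t + 5
(3) = m + 6
(4) = 1
(5) = gcd((p + x)*(3*p + x), x*(3*p + x)) = 3*p + x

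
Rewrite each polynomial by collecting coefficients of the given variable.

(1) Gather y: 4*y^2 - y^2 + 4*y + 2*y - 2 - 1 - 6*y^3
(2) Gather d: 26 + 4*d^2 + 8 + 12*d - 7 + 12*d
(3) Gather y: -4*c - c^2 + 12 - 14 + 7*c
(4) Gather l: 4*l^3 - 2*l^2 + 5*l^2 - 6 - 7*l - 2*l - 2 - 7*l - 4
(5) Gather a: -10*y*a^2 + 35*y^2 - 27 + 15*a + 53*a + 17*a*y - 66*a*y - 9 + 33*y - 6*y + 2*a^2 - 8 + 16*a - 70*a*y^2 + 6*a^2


(1) = -6*y^3 + 3*y^2 + 6*y - 3
(2) = 4*d^2 + 24*d + 27
(3) = -c^2 + 3*c - 2
(4) = 4*l^3 + 3*l^2 - 16*l - 12
(5) = a^2*(8 - 10*y) + a*(-70*y^2 - 49*y + 84) + 35*y^2 + 27*y - 44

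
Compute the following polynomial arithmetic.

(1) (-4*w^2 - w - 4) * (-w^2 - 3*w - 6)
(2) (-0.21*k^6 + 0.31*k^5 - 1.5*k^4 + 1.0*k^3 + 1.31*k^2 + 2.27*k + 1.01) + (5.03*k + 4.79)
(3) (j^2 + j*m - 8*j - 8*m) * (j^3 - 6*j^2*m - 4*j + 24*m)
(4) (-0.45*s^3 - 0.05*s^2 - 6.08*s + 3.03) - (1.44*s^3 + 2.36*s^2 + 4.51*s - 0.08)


(1) = 4*w^4 + 13*w^3 + 31*w^2 + 18*w + 24
(2) = -0.21*k^6 + 0.31*k^5 - 1.5*k^4 + 1.0*k^3 + 1.31*k^2 + 7.3*k + 5.8
(3) = j^5 - 5*j^4*m - 8*j^4 - 6*j^3*m^2 + 40*j^3*m - 4*j^3 + 48*j^2*m^2 + 20*j^2*m + 32*j^2 + 24*j*m^2 - 160*j*m - 192*m^2
(4) = -1.89*s^3 - 2.41*s^2 - 10.59*s + 3.11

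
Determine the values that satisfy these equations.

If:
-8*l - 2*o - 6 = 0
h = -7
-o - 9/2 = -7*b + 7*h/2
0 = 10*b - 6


Then:
b = 3/5
h = -7
l = -34/5
o = 121/5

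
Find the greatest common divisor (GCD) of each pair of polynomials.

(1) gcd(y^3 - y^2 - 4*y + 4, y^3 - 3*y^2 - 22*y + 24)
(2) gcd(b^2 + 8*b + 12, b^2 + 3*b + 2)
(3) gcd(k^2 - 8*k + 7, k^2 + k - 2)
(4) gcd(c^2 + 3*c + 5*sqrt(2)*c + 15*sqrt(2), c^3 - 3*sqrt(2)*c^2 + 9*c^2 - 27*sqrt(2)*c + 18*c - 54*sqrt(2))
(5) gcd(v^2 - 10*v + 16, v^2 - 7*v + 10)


(1) = y - 1
(2) = b + 2
(3) = gcd((k - 7)*(k - 1), (k - 1)*(k + 2)) = k - 1
(4) = gcd((c + 3)*(c + 5*sqrt(2)), (c + 3)*(c + 6)*(c - 3*sqrt(2))) = c + 3
(5) = v - 2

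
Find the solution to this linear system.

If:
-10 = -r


Then:
r = 10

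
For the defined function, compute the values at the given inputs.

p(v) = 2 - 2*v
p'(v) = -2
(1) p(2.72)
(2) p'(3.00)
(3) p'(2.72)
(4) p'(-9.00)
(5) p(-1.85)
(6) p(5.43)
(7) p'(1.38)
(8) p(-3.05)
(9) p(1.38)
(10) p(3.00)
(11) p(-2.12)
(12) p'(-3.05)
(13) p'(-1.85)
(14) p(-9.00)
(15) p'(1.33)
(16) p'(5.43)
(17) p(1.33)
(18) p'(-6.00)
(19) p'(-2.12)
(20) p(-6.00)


(1) = -3.44
(2) = -2.00
(3) = -2.00
(4) = -2.00
(5) = 5.70
(6) = -8.86
(7) = -2.00
(8) = 8.10
(9) = -0.76
(10) = -4.00
(11) = 6.24
(12) = -2.00
(13) = -2.00
(14) = 20.00
(15) = -2.00
(16) = -2.00
(17) = -0.66
(18) = -2.00
(19) = -2.00
(20) = 14.00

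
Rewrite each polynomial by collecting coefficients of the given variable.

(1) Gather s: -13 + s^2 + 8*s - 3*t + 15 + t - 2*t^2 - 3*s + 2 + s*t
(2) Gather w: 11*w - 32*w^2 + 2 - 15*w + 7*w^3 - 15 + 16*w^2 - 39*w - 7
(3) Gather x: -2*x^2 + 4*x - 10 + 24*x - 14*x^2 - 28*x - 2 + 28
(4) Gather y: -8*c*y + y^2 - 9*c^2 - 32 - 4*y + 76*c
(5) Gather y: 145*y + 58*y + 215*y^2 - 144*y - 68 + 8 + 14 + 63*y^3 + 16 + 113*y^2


(1) = s^2 + s*(t + 5) - 2*t^2 - 2*t + 4
(2) = 7*w^3 - 16*w^2 - 43*w - 20
(3) = 16 - 16*x^2
(4) = -9*c^2 + 76*c + y^2 + y*(-8*c - 4) - 32
(5) = 63*y^3 + 328*y^2 + 59*y - 30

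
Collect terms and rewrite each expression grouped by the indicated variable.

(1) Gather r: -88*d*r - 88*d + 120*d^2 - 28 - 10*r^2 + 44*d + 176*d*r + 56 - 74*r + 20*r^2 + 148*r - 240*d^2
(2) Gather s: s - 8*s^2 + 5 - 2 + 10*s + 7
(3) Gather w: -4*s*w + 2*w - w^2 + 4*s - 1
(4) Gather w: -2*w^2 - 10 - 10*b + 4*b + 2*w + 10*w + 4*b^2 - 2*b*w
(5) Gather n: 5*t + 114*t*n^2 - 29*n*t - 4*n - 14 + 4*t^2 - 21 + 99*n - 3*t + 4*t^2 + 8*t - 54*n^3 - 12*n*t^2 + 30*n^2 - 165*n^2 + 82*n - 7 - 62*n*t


(1) = -120*d^2 - 44*d + 10*r^2 + r*(88*d + 74) + 28
(2) = -8*s^2 + 11*s + 10
(3) = 4*s - w^2 + w*(2 - 4*s) - 1
(4) = 4*b^2 - 6*b - 2*w^2 + w*(12 - 2*b) - 10
(5) = -54*n^3 + n^2*(114*t - 135) + n*(-12*t^2 - 91*t + 177) + 8*t^2 + 10*t - 42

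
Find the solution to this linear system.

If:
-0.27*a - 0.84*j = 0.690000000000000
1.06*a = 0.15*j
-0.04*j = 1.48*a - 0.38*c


Then:
a = -0.11
c = -0.52
j = -0.79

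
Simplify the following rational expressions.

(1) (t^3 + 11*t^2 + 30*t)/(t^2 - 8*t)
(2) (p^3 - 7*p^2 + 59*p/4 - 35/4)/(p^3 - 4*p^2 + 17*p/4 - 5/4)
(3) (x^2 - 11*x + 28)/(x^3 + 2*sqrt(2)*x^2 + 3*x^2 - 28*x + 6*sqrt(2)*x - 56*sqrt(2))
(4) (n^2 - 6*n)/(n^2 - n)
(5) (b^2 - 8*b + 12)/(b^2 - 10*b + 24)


(1) = (t^2 + 11*t + 30)/(t - 8)
(2) = (2*p - 7)/(2*p - 1)
(3) = (x - 7)/(x^2 + x*(2*sqrt(2) + 7) + 14*sqrt(2))
(4) = (n - 6)/(n - 1)
(5) = (b - 2)/(b - 4)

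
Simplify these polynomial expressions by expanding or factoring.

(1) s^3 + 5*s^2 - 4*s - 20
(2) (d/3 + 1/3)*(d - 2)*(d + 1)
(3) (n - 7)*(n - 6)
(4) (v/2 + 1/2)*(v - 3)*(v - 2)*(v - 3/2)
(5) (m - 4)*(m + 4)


(1) = (s - 2)*(s + 2)*(s + 5)
(2) = d^3/3 - d - 2/3
(3) = n^2 - 13*n + 42
(4) = v^4/2 - 11*v^3/4 + 7*v^2/2 + 9*v/4 - 9/2
(5) = m^2 - 16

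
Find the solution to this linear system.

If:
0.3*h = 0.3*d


Then:
d = h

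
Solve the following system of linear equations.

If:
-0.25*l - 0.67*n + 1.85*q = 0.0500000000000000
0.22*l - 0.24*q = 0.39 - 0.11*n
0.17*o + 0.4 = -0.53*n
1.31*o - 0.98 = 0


Then:
l = 2.24
n = -0.99
o = 0.75
q = -0.03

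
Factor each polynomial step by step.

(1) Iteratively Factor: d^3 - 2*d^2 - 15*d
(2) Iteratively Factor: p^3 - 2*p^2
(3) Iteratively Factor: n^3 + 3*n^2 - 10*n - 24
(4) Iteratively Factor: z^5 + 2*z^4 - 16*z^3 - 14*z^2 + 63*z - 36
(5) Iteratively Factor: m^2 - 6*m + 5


(1) = (d)*(d^2 - 2*d - 15) = d*(d - 5)*(d + 3)
(2) = (p)*(p^2 - 2*p) = p*(p - 2)*(p)
(3) = (n + 4)*(n^2 - n - 6) = (n - 3)*(n + 4)*(n + 2)
(4) = (z - 1)*(z^4 + 3*z^3 - 13*z^2 - 27*z + 36) = (z - 1)^2*(z^3 + 4*z^2 - 9*z - 36) = (z - 3)*(z - 1)^2*(z^2 + 7*z + 12) = (z - 3)*(z - 1)^2*(z + 4)*(z + 3)
(5) = (m - 5)*(m - 1)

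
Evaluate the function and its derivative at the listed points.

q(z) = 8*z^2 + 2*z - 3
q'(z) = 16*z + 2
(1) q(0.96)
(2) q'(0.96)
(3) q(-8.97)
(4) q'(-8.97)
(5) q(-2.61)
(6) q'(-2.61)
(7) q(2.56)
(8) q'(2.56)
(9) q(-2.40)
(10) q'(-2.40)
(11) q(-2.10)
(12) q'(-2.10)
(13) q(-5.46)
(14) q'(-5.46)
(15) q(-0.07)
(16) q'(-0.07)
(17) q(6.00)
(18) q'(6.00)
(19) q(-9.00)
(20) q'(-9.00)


(1) = 6.29
(2) = 17.36
(3) = 622.75
(4) = -141.52
(5) = 46.28
(6) = -39.76
(7) = 54.55
(8) = 42.96
(9) = 38.28
(10) = -36.40
(11) = 28.08
(12) = -31.60
(13) = 224.57
(14) = -85.36
(15) = -3.10
(16) = 0.88
(17) = 297.00
(18) = 98.00
(19) = 627.00
(20) = -142.00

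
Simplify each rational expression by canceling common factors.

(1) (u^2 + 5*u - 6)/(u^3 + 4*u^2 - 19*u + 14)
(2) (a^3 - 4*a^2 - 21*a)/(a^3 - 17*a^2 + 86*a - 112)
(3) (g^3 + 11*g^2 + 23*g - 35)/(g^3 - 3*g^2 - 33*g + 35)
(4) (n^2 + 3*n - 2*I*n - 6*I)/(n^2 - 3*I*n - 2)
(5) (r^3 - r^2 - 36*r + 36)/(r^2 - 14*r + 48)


(1) = (u + 6)/(u^2 + 5*u - 14)
(2) = (a^2 + 3*a)/(a^2 - 10*a + 16)
(3) = (g + 7)/(g - 7)
(4) = (n + 3)/(n - I)
(5) = (r^2 + 5*r - 6)/(r - 8)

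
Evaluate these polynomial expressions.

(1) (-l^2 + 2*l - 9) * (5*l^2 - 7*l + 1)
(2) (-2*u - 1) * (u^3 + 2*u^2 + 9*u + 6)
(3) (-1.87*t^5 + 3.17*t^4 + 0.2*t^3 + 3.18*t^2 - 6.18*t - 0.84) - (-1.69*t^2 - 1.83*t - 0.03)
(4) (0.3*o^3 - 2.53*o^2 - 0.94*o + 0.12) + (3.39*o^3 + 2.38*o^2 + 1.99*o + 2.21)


(1) = -5*l^4 + 17*l^3 - 60*l^2 + 65*l - 9
(2) = -2*u^4 - 5*u^3 - 20*u^2 - 21*u - 6
(3) = -1.87*t^5 + 3.17*t^4 + 0.2*t^3 + 4.87*t^2 - 4.35*t - 0.81
(4) = 3.69*o^3 - 0.15*o^2 + 1.05*o + 2.33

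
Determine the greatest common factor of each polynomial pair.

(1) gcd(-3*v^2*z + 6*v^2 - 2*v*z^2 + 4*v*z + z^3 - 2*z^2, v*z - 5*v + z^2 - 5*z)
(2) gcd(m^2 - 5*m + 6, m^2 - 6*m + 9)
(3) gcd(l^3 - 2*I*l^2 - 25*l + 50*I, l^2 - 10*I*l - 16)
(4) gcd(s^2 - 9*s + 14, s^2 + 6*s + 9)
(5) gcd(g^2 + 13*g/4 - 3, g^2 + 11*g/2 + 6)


(1) = v + z
(2) = m - 3
(3) = gcd((l - 5)*(l + 5)*(l - 2*I), (l - 8*I)*(l - 2*I)) = l - 2*I
(4) = 1
(5) = gcd((g - 3/4)*(g + 4), (g + 3/2)*(g + 4)) = g + 4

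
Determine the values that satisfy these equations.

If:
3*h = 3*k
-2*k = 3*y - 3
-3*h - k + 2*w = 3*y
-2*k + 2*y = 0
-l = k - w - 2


Then:
h = 3/5
k = 3/5
l = 7/2
w = 21/10
y = 3/5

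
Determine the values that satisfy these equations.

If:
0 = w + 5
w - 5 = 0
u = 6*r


Then:
No Solution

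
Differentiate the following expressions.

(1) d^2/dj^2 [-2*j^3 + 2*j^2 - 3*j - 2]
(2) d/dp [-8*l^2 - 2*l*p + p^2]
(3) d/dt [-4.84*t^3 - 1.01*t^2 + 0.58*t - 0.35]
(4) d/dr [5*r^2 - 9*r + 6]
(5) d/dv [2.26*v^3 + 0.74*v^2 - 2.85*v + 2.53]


(1) = 4 - 12*j
(2) = -2*l + 2*p
(3) = -14.52*t^2 - 2.02*t + 0.58
(4) = 10*r - 9
(5) = 6.78*v^2 + 1.48*v - 2.85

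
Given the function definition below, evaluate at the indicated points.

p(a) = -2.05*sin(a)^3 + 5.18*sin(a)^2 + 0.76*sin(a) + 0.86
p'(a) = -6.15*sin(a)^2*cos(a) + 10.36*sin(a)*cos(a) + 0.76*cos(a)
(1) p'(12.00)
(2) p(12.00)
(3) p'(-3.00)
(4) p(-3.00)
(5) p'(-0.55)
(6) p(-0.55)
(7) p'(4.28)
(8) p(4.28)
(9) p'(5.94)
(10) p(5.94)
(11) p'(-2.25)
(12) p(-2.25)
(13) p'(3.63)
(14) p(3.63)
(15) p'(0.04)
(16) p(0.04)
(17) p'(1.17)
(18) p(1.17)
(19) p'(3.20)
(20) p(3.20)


(1) = -5.54
(2) = 2.26
(3) = 0.82
(4) = 0.86
(5) = -5.40
(6) = 2.17
(7) = 5.75
(8) = 5.97
(9) = -3.22
(10) = 1.27
(11) = 6.93
(12) = 4.37
(13) = 4.82
(14) = 1.86
(15) = 1.16
(16) = 0.90
(17) = 1.98
(18) = 4.35
(19) = -0.13
(20) = 0.83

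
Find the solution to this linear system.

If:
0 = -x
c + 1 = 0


Then:
c = -1
x = 0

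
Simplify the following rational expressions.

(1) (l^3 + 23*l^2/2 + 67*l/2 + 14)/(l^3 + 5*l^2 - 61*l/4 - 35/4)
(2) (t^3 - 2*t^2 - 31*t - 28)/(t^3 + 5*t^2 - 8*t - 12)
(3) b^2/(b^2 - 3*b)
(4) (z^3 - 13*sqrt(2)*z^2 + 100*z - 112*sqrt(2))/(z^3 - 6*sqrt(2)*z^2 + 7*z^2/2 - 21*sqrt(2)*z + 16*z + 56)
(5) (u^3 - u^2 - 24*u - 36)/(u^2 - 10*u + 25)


(1) = (2*l + 8)/(2*l - 5)
(2) = (t^2 - 3*t - 28)/(t^2 + 4*t - 12)
(3) = b/(b - 3)
(4) = (2*z - 14*sqrt(2))/(2*z + 7)
(5) = (u^3 - u^2 - 24*u - 36)/(u^2 - 10*u + 25)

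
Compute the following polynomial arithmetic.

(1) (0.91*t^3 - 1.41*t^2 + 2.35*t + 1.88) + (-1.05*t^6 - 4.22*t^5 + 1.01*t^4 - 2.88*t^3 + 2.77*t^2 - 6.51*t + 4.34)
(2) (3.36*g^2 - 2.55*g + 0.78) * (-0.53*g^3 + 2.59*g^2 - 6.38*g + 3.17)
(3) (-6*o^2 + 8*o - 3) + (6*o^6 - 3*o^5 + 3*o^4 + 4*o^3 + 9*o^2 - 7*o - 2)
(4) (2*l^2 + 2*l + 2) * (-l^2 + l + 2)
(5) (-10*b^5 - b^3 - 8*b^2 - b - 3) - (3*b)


(1) = -1.05*t^6 - 4.22*t^5 + 1.01*t^4 - 1.97*t^3 + 1.36*t^2 - 4.16*t + 6.22
(2) = -1.7808*g^5 + 10.0539*g^4 - 28.4547*g^3 + 28.9404*g^2 - 13.0599*g + 2.4726
(3) = 6*o^6 - 3*o^5 + 3*o^4 + 4*o^3 + 3*o^2 + o - 5
(4) = -2*l^4 + 4*l^2 + 6*l + 4
(5) = -10*b^5 - b^3 - 8*b^2 - 4*b - 3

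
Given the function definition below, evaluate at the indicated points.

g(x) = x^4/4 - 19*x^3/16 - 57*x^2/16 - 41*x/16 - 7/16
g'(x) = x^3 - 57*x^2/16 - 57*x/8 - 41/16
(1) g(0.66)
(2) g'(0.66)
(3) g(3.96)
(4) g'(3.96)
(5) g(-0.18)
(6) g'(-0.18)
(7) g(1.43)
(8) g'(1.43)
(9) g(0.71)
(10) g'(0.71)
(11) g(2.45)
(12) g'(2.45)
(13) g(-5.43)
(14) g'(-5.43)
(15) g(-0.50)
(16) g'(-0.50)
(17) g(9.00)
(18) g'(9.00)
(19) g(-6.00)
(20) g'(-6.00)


(1) = -3.97
(2) = -8.53
(3) = -78.72
(4) = -24.54
(5) = -0.08
(6) = -1.40
(7) = -13.81
(8) = -17.11
(9) = -4.41
(10) = -9.06
(11) = -36.56
(12) = -26.70
(13) = 315.90
(14) = -229.02
(15) = 0.12
(16) = -0.02
(17) = 462.50
(18) = 373.75
(19) = 467.19
(20) = -304.06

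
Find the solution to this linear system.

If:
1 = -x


Then:
x = -1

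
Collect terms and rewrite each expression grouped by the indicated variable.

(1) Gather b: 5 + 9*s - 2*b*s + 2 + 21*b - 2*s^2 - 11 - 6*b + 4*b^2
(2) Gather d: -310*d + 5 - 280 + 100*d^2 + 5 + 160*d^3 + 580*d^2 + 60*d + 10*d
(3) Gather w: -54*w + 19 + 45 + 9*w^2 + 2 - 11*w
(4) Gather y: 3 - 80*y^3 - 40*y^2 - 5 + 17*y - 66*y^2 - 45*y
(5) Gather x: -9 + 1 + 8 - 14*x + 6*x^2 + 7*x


(1) = 4*b^2 + b*(15 - 2*s) - 2*s^2 + 9*s - 4
(2) = 160*d^3 + 680*d^2 - 240*d - 270
(3) = 9*w^2 - 65*w + 66
(4) = -80*y^3 - 106*y^2 - 28*y - 2
(5) = 6*x^2 - 7*x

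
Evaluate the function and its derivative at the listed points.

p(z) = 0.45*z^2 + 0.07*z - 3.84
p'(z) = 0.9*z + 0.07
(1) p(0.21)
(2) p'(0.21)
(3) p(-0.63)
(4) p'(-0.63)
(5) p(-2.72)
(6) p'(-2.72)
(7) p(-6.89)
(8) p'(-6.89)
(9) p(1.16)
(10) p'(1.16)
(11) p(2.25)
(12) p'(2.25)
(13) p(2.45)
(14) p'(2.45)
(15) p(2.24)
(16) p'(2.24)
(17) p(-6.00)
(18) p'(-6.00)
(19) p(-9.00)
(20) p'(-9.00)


(1) = -3.81
(2) = 0.26
(3) = -3.71
(4) = -0.50
(5) = -0.70
(6) = -2.38
(7) = 17.04
(8) = -6.13
(9) = -3.15
(10) = 1.11
(11) = -1.40
(12) = 2.09
(13) = -0.97
(14) = 2.27
(15) = -1.43
(16) = 2.09
(17) = 11.94
(18) = -5.33
(19) = 31.98
(20) = -8.03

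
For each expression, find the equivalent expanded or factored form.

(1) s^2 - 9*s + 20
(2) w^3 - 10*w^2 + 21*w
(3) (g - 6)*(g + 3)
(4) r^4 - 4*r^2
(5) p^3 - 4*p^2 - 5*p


(1) = (s - 5)*(s - 4)
(2) = w*(w - 7)*(w - 3)
(3) = g^2 - 3*g - 18
(4) = r^2*(r - 2)*(r + 2)
(5) = p*(p - 5)*(p + 1)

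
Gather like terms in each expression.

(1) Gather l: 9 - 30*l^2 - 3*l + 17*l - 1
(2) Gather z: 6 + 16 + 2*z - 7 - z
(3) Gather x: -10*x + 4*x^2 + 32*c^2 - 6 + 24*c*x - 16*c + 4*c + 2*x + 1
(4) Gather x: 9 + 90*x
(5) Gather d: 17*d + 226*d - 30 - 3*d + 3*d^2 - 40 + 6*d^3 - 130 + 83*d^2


(1) = -30*l^2 + 14*l + 8
(2) = z + 15
(3) = 32*c^2 - 12*c + 4*x^2 + x*(24*c - 8) - 5
(4) = 90*x + 9
(5) = 6*d^3 + 86*d^2 + 240*d - 200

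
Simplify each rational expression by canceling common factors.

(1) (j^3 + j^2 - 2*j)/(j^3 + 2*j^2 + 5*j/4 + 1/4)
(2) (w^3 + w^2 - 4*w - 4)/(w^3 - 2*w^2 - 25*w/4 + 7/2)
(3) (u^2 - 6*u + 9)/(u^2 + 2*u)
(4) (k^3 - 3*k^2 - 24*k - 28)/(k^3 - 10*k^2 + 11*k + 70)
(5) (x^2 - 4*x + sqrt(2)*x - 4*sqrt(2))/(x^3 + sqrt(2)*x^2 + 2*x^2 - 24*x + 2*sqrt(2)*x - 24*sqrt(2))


(1) = (4*j^3 + 4*j^2 - 8*j)/(4*j^3 + 8*j^2 + 5*j + 1)
(2) = (4*w^2 - 4*w - 8)/(4*w^2 - 16*w + 7)
(3) = (u^2 - 6*u + 9)/(u^2 + 2*u)
(4) = (k + 2)/(k - 5)
(5) = 1/(x + 6)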